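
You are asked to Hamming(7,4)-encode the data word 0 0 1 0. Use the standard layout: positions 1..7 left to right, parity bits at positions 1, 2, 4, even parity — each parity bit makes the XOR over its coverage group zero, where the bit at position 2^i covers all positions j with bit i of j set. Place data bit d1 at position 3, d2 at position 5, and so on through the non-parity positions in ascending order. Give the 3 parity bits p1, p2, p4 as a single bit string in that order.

Place data bits at non-power-of-two positions: b3=0, b5=0, b6=1, b7=0.
p1 = XOR of data positions {3,5,7} = 0⊕0⊕0 = 0
p2 = XOR of data positions {3,6,7} = 0⊕1⊕0 = 1
p4 = XOR of data positions {5,6,7} = 0⊕1⊕0 = 1
Parity bits p1,p2,p4 = 011

011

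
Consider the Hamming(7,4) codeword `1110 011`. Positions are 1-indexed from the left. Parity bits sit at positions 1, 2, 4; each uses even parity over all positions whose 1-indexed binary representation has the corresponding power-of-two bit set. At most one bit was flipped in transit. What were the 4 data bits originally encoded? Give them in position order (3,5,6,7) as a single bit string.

s1: b1⊕b3⊕b5⊕b7 = 1⊕1⊕0⊕1 = 1
s2: b2⊕b3⊕b6⊕b7 = 1⊕1⊕1⊕1 = 0
s4: b4⊕b5⊕b6⊕b7 = 0⊕0⊕1⊕1 = 0
Syndrome (s4...s1) = 001 → position 1.
Flip bit 1: corrected codeword = 0110011
Data bits at positions 3,5,6,7: 1011

1011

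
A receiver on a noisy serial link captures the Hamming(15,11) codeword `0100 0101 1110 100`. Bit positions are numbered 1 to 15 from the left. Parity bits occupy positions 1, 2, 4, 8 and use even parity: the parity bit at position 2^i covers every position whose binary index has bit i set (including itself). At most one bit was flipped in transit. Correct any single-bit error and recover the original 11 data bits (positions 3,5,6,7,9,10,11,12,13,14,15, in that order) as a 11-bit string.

00100110100

s1: b1⊕b3⊕b5⊕b7⊕b9⊕b11⊕b13⊕b15 = 0⊕0⊕0⊕0⊕1⊕1⊕1⊕0 = 1
s2: b2⊕b3⊕b6⊕b7⊕b10⊕b11⊕b14⊕b15 = 1⊕0⊕1⊕0⊕1⊕1⊕0⊕0 = 0
s4: b4⊕b5⊕b6⊕b7⊕b12⊕b13⊕b14⊕b15 = 0⊕0⊕1⊕0⊕0⊕1⊕0⊕0 = 0
s8: b8⊕b9⊕b10⊕b11⊕b12⊕b13⊕b14⊕b15 = 1⊕1⊕1⊕1⊕0⊕1⊕0⊕0 = 1
Syndrome (s8...s1) = 1001 → position 9.
Flip bit 9: corrected codeword = 010001010110100
Data bits at positions 3,5,6,7,9,10,11,12,13,14,15: 00100110100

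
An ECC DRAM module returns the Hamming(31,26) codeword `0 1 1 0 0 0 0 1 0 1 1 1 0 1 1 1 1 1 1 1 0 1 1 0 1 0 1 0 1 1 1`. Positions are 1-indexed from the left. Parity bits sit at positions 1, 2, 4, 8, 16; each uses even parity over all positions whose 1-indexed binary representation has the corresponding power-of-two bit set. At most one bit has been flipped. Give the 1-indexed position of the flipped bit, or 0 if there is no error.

14

s1: b1⊕b3⊕b5⊕b7⊕b9⊕b11⊕b13⊕b15⊕b17⊕b19⊕b21⊕b23⊕b25⊕b27⊕b29⊕b31 = 0⊕1⊕0⊕0⊕0⊕1⊕0⊕1⊕1⊕1⊕0⊕1⊕1⊕1⊕1⊕1 = 0
s2: b2⊕b3⊕b6⊕b7⊕b10⊕b11⊕b14⊕b15⊕b18⊕b19⊕b22⊕b23⊕b26⊕b27⊕b30⊕b31 = 1⊕1⊕0⊕0⊕1⊕1⊕1⊕1⊕1⊕1⊕1⊕1⊕0⊕1⊕1⊕1 = 1
s4: b4⊕b5⊕b6⊕b7⊕b12⊕b13⊕b14⊕b15⊕b20⊕b21⊕b22⊕b23⊕b28⊕b29⊕b30⊕b31 = 0⊕0⊕0⊕0⊕1⊕0⊕1⊕1⊕1⊕0⊕1⊕1⊕0⊕1⊕1⊕1 = 1
s8: b8⊕b9⊕b10⊕b11⊕b12⊕b13⊕b14⊕b15⊕b24⊕b25⊕b26⊕b27⊕b28⊕b29⊕b30⊕b31 = 1⊕0⊕1⊕1⊕1⊕0⊕1⊕1⊕0⊕1⊕0⊕1⊕0⊕1⊕1⊕1 = 1
s16: b16⊕b17⊕b18⊕b19⊕b20⊕b21⊕b22⊕b23⊕b24⊕b25⊕b26⊕b27⊕b28⊕b29⊕b30⊕b31 = 1⊕1⊕1⊕1⊕1⊕0⊕1⊕1⊕0⊕1⊕0⊕1⊕0⊕1⊕1⊕1 = 0
Syndrome (s16...s1) = 01110 → position 14.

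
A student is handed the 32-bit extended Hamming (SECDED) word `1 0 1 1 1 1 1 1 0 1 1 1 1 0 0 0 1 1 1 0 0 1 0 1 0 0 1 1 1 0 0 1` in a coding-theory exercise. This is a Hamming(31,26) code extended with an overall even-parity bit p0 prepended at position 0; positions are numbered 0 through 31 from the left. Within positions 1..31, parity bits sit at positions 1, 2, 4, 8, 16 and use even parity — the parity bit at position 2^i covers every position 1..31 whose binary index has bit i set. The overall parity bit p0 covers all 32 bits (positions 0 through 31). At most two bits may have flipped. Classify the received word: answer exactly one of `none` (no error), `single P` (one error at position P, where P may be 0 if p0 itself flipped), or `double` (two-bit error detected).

double

s1: b1⊕b3⊕b5⊕b7⊕b9⊕b11⊕b13⊕b15⊕b17⊕b19⊕b21⊕b23⊕b25⊕b27⊕b29⊕b31 = 0⊕1⊕1⊕1⊕1⊕1⊕0⊕0⊕1⊕0⊕1⊕1⊕0⊕1⊕0⊕1 = 0
s2: b2⊕b3⊕b6⊕b7⊕b10⊕b11⊕b14⊕b15⊕b18⊕b19⊕b22⊕b23⊕b26⊕b27⊕b30⊕b31 = 1⊕1⊕1⊕1⊕1⊕1⊕0⊕0⊕1⊕0⊕0⊕1⊕1⊕1⊕0⊕1 = 1
s4: b4⊕b5⊕b6⊕b7⊕b12⊕b13⊕b14⊕b15⊕b20⊕b21⊕b22⊕b23⊕b28⊕b29⊕b30⊕b31 = 1⊕1⊕1⊕1⊕1⊕0⊕0⊕0⊕0⊕1⊕0⊕1⊕1⊕0⊕0⊕1 = 1
s8: b8⊕b9⊕b10⊕b11⊕b12⊕b13⊕b14⊕b15⊕b24⊕b25⊕b26⊕b27⊕b28⊕b29⊕b30⊕b31 = 0⊕1⊕1⊕1⊕1⊕0⊕0⊕0⊕0⊕0⊕1⊕1⊕1⊕0⊕0⊕1 = 0
s16: b16⊕b17⊕b18⊕b19⊕b20⊕b21⊕b22⊕b23⊕b24⊕b25⊕b26⊕b27⊕b28⊕b29⊕b30⊕b31 = 1⊕1⊕1⊕0⊕0⊕1⊕0⊕1⊕0⊕0⊕1⊕1⊕1⊕0⊕0⊕1 = 1
Syndrome (s16...s1) = 10110 → position 22.
Overall parity (XOR of all 32 bits, including p0): 1⊕0⊕1⊕1⊕1⊕1⊕1⊕1⊕0⊕1⊕1⊕1⊕1⊕0⊕0⊕0⊕1⊕1⊕1⊕0⊕0⊕1⊕0⊕1⊕0⊕0⊕1⊕1⊕1⊕0⊕0⊕1 = 0
Overall=0, syndrome position=22 → double-bit error detected (uncorrectable).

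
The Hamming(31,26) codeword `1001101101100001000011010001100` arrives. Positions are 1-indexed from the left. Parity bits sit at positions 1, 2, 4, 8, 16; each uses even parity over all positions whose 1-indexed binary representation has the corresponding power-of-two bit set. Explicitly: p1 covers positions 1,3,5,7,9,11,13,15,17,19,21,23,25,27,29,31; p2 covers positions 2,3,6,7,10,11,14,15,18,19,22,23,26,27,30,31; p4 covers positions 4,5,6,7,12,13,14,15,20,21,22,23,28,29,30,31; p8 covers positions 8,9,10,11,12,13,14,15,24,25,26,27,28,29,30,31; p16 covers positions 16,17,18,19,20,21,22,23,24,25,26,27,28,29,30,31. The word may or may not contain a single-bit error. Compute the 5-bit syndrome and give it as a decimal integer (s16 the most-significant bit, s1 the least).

4

s1: b1⊕b3⊕b5⊕b7⊕b9⊕b11⊕b13⊕b15⊕b17⊕b19⊕b21⊕b23⊕b25⊕b27⊕b29⊕b31 = 1⊕0⊕1⊕1⊕0⊕1⊕0⊕0⊕0⊕0⊕1⊕0⊕0⊕0⊕1⊕0 = 0
s2: b2⊕b3⊕b6⊕b7⊕b10⊕b11⊕b14⊕b15⊕b18⊕b19⊕b22⊕b23⊕b26⊕b27⊕b30⊕b31 = 0⊕0⊕0⊕1⊕1⊕1⊕0⊕0⊕0⊕0⊕1⊕0⊕0⊕0⊕0⊕0 = 0
s4: b4⊕b5⊕b6⊕b7⊕b12⊕b13⊕b14⊕b15⊕b20⊕b21⊕b22⊕b23⊕b28⊕b29⊕b30⊕b31 = 1⊕1⊕0⊕1⊕0⊕0⊕0⊕0⊕0⊕1⊕1⊕0⊕1⊕1⊕0⊕0 = 1
s8: b8⊕b9⊕b10⊕b11⊕b12⊕b13⊕b14⊕b15⊕b24⊕b25⊕b26⊕b27⊕b28⊕b29⊕b30⊕b31 = 1⊕0⊕1⊕1⊕0⊕0⊕0⊕0⊕1⊕0⊕0⊕0⊕1⊕1⊕0⊕0 = 0
s16: b16⊕b17⊕b18⊕b19⊕b20⊕b21⊕b22⊕b23⊕b24⊕b25⊕b26⊕b27⊕b28⊕b29⊕b30⊕b31 = 1⊕0⊕0⊕0⊕0⊕1⊕1⊕0⊕1⊕0⊕0⊕0⊕1⊕1⊕0⊕0 = 0
Syndrome (s16...s1) = 00100 → position 4.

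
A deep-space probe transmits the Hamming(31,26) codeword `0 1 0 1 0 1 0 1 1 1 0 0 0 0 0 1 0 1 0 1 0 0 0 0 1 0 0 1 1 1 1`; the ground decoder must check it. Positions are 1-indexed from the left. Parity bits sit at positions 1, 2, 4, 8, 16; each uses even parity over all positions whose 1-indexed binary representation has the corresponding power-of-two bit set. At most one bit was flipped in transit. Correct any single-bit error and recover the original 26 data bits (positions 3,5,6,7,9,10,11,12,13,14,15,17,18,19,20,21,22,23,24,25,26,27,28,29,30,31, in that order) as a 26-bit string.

00101100000010100001001111

s1: b1⊕b3⊕b5⊕b7⊕b9⊕b11⊕b13⊕b15⊕b17⊕b19⊕b21⊕b23⊕b25⊕b27⊕b29⊕b31 = 0⊕0⊕0⊕0⊕1⊕0⊕0⊕0⊕0⊕0⊕0⊕0⊕1⊕0⊕1⊕1 = 0
s2: b2⊕b3⊕b6⊕b7⊕b10⊕b11⊕b14⊕b15⊕b18⊕b19⊕b22⊕b23⊕b26⊕b27⊕b30⊕b31 = 1⊕0⊕1⊕0⊕1⊕0⊕0⊕0⊕1⊕0⊕0⊕0⊕0⊕0⊕1⊕1 = 0
s4: b4⊕b5⊕b6⊕b7⊕b12⊕b13⊕b14⊕b15⊕b20⊕b21⊕b22⊕b23⊕b28⊕b29⊕b30⊕b31 = 1⊕0⊕1⊕0⊕0⊕0⊕0⊕0⊕1⊕0⊕0⊕0⊕1⊕1⊕1⊕1 = 1
s8: b8⊕b9⊕b10⊕b11⊕b12⊕b13⊕b14⊕b15⊕b24⊕b25⊕b26⊕b27⊕b28⊕b29⊕b30⊕b31 = 1⊕1⊕1⊕0⊕0⊕0⊕0⊕0⊕0⊕1⊕0⊕0⊕1⊕1⊕1⊕1 = 0
s16: b16⊕b17⊕b18⊕b19⊕b20⊕b21⊕b22⊕b23⊕b24⊕b25⊕b26⊕b27⊕b28⊕b29⊕b30⊕b31 = 1⊕0⊕1⊕0⊕1⊕0⊕0⊕0⊕0⊕1⊕0⊕0⊕1⊕1⊕1⊕1 = 0
Syndrome (s16...s1) = 00100 → position 4.
Flip bit 4: corrected codeword = 0100010111000001010100001001111
Data bits at positions 3,5,6,7,9,10,11,12,13,14,15,17,18,19,20,21,22,23,24,25,26,27,28,29,30,31: 00101100000010100001001111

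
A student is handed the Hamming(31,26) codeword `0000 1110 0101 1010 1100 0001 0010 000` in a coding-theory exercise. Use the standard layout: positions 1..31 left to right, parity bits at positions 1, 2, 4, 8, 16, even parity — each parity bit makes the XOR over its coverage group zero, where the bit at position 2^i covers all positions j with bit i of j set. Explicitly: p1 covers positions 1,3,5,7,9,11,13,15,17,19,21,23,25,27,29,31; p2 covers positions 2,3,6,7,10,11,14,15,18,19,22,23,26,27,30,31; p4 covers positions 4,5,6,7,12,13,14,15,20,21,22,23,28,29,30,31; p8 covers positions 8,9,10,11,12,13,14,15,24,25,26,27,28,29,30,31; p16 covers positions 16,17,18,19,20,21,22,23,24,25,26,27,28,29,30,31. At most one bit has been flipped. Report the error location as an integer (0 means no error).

0

s1: b1⊕b3⊕b5⊕b7⊕b9⊕b11⊕b13⊕b15⊕b17⊕b19⊕b21⊕b23⊕b25⊕b27⊕b29⊕b31 = 0⊕0⊕1⊕1⊕0⊕0⊕1⊕1⊕1⊕0⊕0⊕0⊕0⊕1⊕0⊕0 = 0
s2: b2⊕b3⊕b6⊕b7⊕b10⊕b11⊕b14⊕b15⊕b18⊕b19⊕b22⊕b23⊕b26⊕b27⊕b30⊕b31 = 0⊕0⊕1⊕1⊕1⊕0⊕0⊕1⊕1⊕0⊕0⊕0⊕0⊕1⊕0⊕0 = 0
s4: b4⊕b5⊕b6⊕b7⊕b12⊕b13⊕b14⊕b15⊕b20⊕b21⊕b22⊕b23⊕b28⊕b29⊕b30⊕b31 = 0⊕1⊕1⊕1⊕1⊕1⊕0⊕1⊕0⊕0⊕0⊕0⊕0⊕0⊕0⊕0 = 0
s8: b8⊕b9⊕b10⊕b11⊕b12⊕b13⊕b14⊕b15⊕b24⊕b25⊕b26⊕b27⊕b28⊕b29⊕b30⊕b31 = 0⊕0⊕1⊕0⊕1⊕1⊕0⊕1⊕1⊕0⊕0⊕1⊕0⊕0⊕0⊕0 = 0
s16: b16⊕b17⊕b18⊕b19⊕b20⊕b21⊕b22⊕b23⊕b24⊕b25⊕b26⊕b27⊕b28⊕b29⊕b30⊕b31 = 0⊕1⊕1⊕0⊕0⊕0⊕0⊕0⊕1⊕0⊕0⊕1⊕0⊕0⊕0⊕0 = 0
Syndrome (s16...s1) = 00000 → position 0 (no error).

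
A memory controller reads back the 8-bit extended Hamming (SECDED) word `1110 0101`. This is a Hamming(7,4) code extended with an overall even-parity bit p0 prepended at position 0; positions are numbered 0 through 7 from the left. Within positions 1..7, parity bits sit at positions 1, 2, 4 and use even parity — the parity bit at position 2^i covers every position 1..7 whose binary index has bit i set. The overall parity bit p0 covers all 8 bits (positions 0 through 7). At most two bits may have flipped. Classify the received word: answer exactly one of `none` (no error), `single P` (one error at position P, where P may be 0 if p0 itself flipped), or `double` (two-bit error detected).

s1: b1⊕b3⊕b5⊕b7 = 1⊕0⊕1⊕1 = 1
s2: b2⊕b3⊕b6⊕b7 = 1⊕0⊕0⊕1 = 0
s4: b4⊕b5⊕b6⊕b7 = 0⊕1⊕0⊕1 = 0
Syndrome (s4...s1) = 001 → position 1.
Overall parity (XOR of all 8 bits, including p0): 1⊕1⊕1⊕0⊕0⊕1⊕0⊕1 = 1
Overall=1, syndrome position=1 → single-bit error at position 1.

single 1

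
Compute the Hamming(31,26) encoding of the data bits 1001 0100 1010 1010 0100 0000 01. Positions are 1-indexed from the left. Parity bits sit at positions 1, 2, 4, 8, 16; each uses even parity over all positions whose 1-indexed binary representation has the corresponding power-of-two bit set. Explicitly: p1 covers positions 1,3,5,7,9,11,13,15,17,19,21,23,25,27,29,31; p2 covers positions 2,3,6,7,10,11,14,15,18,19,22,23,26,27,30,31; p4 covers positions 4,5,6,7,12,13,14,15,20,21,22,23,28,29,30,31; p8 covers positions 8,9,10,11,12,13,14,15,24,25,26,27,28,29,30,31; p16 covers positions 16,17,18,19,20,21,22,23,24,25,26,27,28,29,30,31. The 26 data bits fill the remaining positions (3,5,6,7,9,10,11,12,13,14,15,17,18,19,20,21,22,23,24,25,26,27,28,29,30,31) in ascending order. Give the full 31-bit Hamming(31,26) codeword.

Place data bits at non-power-of-two positions: b3=1, b5=0, b6=0, b7=1, b9=0, b10=1, b11=0, b12=0, b13=1, b14=0, b15=1, b17=0, b18=1, b19=0, b20=1, b21=0, b22=0, b23=1, b24=0, b25=0, b26=0, b27=0, b28=0, b29=0, b30=0, b31=1.
p1 = XOR of data positions {3,5,7,9,11,13,15,17,19,21,23,25,27,29,31} = 1⊕0⊕1⊕0⊕0⊕1⊕1⊕0⊕0⊕0⊕1⊕0⊕0⊕0⊕1 = 0
p2 = XOR of data positions {3,6,7,10,11,14,15,18,19,22,23,26,27,30,31} = 1⊕0⊕1⊕1⊕0⊕0⊕1⊕1⊕0⊕0⊕1⊕0⊕0⊕0⊕1 = 1
p4 = XOR of data positions {5,6,7,12,13,14,15,20,21,22,23,28,29,30,31} = 0⊕0⊕1⊕0⊕1⊕0⊕1⊕1⊕0⊕0⊕1⊕0⊕0⊕0⊕1 = 0
p8 = XOR of data positions {9,10,11,12,13,14,15,24,25,26,27,28,29,30,31} = 0⊕1⊕0⊕0⊕1⊕0⊕1⊕0⊕0⊕0⊕0⊕0⊕0⊕0⊕1 = 0
p16 = XOR of data positions {17,18,19,20,21,22,23,24,25,26,27,28,29,30,31} = 0⊕1⊕0⊕1⊕0⊕0⊕1⊕0⊕0⊕0⊕0⊕0⊕0⊕0⊕1 = 0
Codeword b1..b31 = 0110001001001010010100100000001

0110001001001010010100100000001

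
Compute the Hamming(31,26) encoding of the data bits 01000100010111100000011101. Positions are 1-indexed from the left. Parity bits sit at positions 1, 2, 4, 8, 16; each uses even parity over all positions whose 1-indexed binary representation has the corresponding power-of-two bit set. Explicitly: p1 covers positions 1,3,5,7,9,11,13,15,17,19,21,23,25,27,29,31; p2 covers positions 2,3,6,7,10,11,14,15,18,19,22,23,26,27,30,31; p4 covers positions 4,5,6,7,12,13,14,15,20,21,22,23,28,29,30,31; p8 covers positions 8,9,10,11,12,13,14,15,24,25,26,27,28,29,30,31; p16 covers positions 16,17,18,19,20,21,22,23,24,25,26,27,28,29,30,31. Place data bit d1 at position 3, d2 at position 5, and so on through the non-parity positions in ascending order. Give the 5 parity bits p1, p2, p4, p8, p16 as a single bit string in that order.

Place data bits at non-power-of-two positions: b3=0, b5=1, b6=0, b7=0, b9=0, b10=1, b11=0, b12=0, b13=0, b14=1, b15=0, b17=1, b18=1, b19=1, b20=1, b21=0, b22=0, b23=0, b24=0, b25=0, b26=0, b27=1, b28=1, b29=1, b30=0, b31=1.
p1 = XOR of data positions {3,5,7,9,11,13,15,17,19,21,23,25,27,29,31} = 0⊕1⊕0⊕0⊕0⊕0⊕0⊕1⊕1⊕0⊕0⊕0⊕1⊕1⊕1 = 0
p2 = XOR of data positions {3,6,7,10,11,14,15,18,19,22,23,26,27,30,31} = 0⊕0⊕0⊕1⊕0⊕1⊕0⊕1⊕1⊕0⊕0⊕0⊕1⊕0⊕1 = 0
p4 = XOR of data positions {5,6,7,12,13,14,15,20,21,22,23,28,29,30,31} = 1⊕0⊕0⊕0⊕0⊕1⊕0⊕1⊕0⊕0⊕0⊕1⊕1⊕0⊕1 = 0
p8 = XOR of data positions {9,10,11,12,13,14,15,24,25,26,27,28,29,30,31} = 0⊕1⊕0⊕0⊕0⊕1⊕0⊕0⊕0⊕0⊕1⊕1⊕1⊕0⊕1 = 0
p16 = XOR of data positions {17,18,19,20,21,22,23,24,25,26,27,28,29,30,31} = 1⊕1⊕1⊕1⊕0⊕0⊕0⊕0⊕0⊕0⊕1⊕1⊕1⊕0⊕1 = 0
Parity bits p1,p2,p4,p8,p16 = 00000

00000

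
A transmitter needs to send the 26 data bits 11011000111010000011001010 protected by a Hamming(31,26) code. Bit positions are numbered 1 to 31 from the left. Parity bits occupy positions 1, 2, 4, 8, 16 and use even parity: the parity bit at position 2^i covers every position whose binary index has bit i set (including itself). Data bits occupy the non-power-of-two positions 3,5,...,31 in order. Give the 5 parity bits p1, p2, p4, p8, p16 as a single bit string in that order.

Place data bits at non-power-of-two positions: b3=1, b5=1, b6=0, b7=1, b9=1, b10=0, b11=0, b12=0, b13=1, b14=1, b15=1, b17=0, b18=1, b19=0, b20=0, b21=0, b22=0, b23=0, b24=1, b25=1, b26=0, b27=0, b28=1, b29=0, b30=1, b31=0.
p1 = XOR of data positions {3,5,7,9,11,13,15,17,19,21,23,25,27,29,31} = 1⊕1⊕1⊕1⊕0⊕1⊕1⊕0⊕0⊕0⊕0⊕1⊕0⊕0⊕0 = 1
p2 = XOR of data positions {3,6,7,10,11,14,15,18,19,22,23,26,27,30,31} = 1⊕0⊕1⊕0⊕0⊕1⊕1⊕1⊕0⊕0⊕0⊕0⊕0⊕1⊕0 = 0
p4 = XOR of data positions {5,6,7,12,13,14,15,20,21,22,23,28,29,30,31} = 1⊕0⊕1⊕0⊕1⊕1⊕1⊕0⊕0⊕0⊕0⊕1⊕0⊕1⊕0 = 1
p8 = XOR of data positions {9,10,11,12,13,14,15,24,25,26,27,28,29,30,31} = 1⊕0⊕0⊕0⊕1⊕1⊕1⊕1⊕1⊕0⊕0⊕1⊕0⊕1⊕0 = 0
p16 = XOR of data positions {17,18,19,20,21,22,23,24,25,26,27,28,29,30,31} = 0⊕1⊕0⊕0⊕0⊕0⊕0⊕1⊕1⊕0⊕0⊕1⊕0⊕1⊕0 = 1
Parity bits p1,p2,p4,p8,p16 = 10101

10101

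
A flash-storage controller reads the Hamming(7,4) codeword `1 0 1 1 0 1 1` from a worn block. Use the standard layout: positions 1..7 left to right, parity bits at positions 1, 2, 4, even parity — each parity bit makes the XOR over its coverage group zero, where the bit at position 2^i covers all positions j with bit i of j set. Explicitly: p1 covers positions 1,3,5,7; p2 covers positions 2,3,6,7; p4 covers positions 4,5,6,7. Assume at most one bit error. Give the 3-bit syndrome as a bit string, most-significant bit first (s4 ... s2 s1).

s1: b1⊕b3⊕b5⊕b7 = 1⊕1⊕0⊕1 = 1
s2: b2⊕b3⊕b6⊕b7 = 0⊕1⊕1⊕1 = 1
s4: b4⊕b5⊕b6⊕b7 = 1⊕0⊕1⊕1 = 1
Syndrome (s4...s1) = 111 → position 7.

111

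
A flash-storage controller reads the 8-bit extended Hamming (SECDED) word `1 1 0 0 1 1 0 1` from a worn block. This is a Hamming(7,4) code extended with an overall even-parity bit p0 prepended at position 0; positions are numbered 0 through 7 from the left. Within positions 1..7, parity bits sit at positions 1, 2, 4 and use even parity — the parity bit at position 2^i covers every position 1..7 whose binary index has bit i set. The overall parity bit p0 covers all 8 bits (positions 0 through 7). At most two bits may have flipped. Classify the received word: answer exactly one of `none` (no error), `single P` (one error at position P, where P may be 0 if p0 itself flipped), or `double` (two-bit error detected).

single 7

s1: b1⊕b3⊕b5⊕b7 = 1⊕0⊕1⊕1 = 1
s2: b2⊕b3⊕b6⊕b7 = 0⊕0⊕0⊕1 = 1
s4: b4⊕b5⊕b6⊕b7 = 1⊕1⊕0⊕1 = 1
Syndrome (s4...s1) = 111 → position 7.
Overall parity (XOR of all 8 bits, including p0): 1⊕1⊕0⊕0⊕1⊕1⊕0⊕1 = 1
Overall=1, syndrome position=7 → single-bit error at position 7.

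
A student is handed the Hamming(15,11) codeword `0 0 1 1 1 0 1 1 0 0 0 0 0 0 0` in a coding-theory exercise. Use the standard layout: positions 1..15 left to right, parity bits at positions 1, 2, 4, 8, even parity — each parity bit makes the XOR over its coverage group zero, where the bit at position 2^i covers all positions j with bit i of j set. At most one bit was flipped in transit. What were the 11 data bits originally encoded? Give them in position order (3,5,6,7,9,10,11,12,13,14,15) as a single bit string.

s1: b1⊕b3⊕b5⊕b7⊕b9⊕b11⊕b13⊕b15 = 0⊕1⊕1⊕1⊕0⊕0⊕0⊕0 = 1
s2: b2⊕b3⊕b6⊕b7⊕b10⊕b11⊕b14⊕b15 = 0⊕1⊕0⊕1⊕0⊕0⊕0⊕0 = 0
s4: b4⊕b5⊕b6⊕b7⊕b12⊕b13⊕b14⊕b15 = 1⊕1⊕0⊕1⊕0⊕0⊕0⊕0 = 1
s8: b8⊕b9⊕b10⊕b11⊕b12⊕b13⊕b14⊕b15 = 1⊕0⊕0⊕0⊕0⊕0⊕0⊕0 = 1
Syndrome (s8...s1) = 1101 → position 13.
Flip bit 13: corrected codeword = 001110110000100
Data bits at positions 3,5,6,7,9,10,11,12,13,14,15: 11010000100

11010000100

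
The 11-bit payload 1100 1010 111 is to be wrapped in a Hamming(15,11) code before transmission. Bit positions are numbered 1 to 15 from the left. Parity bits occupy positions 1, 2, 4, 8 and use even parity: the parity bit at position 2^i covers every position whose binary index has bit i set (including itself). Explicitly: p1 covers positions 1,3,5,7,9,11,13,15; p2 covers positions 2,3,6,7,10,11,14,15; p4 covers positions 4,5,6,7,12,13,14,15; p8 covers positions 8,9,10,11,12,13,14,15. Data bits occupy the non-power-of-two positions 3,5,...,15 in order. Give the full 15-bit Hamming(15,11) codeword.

001010011010111

Place data bits at non-power-of-two positions: b3=1, b5=1, b6=0, b7=0, b9=1, b10=0, b11=1, b12=0, b13=1, b14=1, b15=1.
p1 = XOR of data positions {3,5,7,9,11,13,15} = 1⊕1⊕0⊕1⊕1⊕1⊕1 = 0
p2 = XOR of data positions {3,6,7,10,11,14,15} = 1⊕0⊕0⊕0⊕1⊕1⊕1 = 0
p4 = XOR of data positions {5,6,7,12,13,14,15} = 1⊕0⊕0⊕0⊕1⊕1⊕1 = 0
p8 = XOR of data positions {9,10,11,12,13,14,15} = 1⊕0⊕1⊕0⊕1⊕1⊕1 = 1
Codeword b1..b15 = 001010011010111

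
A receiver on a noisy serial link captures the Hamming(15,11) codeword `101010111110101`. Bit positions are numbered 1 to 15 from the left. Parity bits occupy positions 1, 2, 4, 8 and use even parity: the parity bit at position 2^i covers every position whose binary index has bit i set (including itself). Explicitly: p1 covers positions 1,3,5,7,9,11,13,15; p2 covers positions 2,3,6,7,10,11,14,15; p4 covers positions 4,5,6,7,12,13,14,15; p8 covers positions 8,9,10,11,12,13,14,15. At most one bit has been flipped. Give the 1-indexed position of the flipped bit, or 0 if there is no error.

2

s1: b1⊕b3⊕b5⊕b7⊕b9⊕b11⊕b13⊕b15 = 1⊕1⊕1⊕1⊕1⊕1⊕1⊕1 = 0
s2: b2⊕b3⊕b6⊕b7⊕b10⊕b11⊕b14⊕b15 = 0⊕1⊕0⊕1⊕1⊕1⊕0⊕1 = 1
s4: b4⊕b5⊕b6⊕b7⊕b12⊕b13⊕b14⊕b15 = 0⊕1⊕0⊕1⊕0⊕1⊕0⊕1 = 0
s8: b8⊕b9⊕b10⊕b11⊕b12⊕b13⊕b14⊕b15 = 1⊕1⊕1⊕1⊕0⊕1⊕0⊕1 = 0
Syndrome (s8...s1) = 0010 → position 2.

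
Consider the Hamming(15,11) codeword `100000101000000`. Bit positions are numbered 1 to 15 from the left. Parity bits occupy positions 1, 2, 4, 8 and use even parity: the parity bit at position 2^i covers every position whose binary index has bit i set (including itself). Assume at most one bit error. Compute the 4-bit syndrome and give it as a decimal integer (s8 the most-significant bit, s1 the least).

15

s1: b1⊕b3⊕b5⊕b7⊕b9⊕b11⊕b13⊕b15 = 1⊕0⊕0⊕1⊕1⊕0⊕0⊕0 = 1
s2: b2⊕b3⊕b6⊕b7⊕b10⊕b11⊕b14⊕b15 = 0⊕0⊕0⊕1⊕0⊕0⊕0⊕0 = 1
s4: b4⊕b5⊕b6⊕b7⊕b12⊕b13⊕b14⊕b15 = 0⊕0⊕0⊕1⊕0⊕0⊕0⊕0 = 1
s8: b8⊕b9⊕b10⊕b11⊕b12⊕b13⊕b14⊕b15 = 0⊕1⊕0⊕0⊕0⊕0⊕0⊕0 = 1
Syndrome (s8...s1) = 1111 → position 15.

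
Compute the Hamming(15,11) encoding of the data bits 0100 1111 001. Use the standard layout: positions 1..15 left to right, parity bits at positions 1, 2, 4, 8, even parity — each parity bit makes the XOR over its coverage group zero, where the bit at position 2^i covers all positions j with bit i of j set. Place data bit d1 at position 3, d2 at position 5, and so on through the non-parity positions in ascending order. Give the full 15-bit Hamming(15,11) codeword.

Place data bits at non-power-of-two positions: b3=0, b5=1, b6=0, b7=0, b9=1, b10=1, b11=1, b12=1, b13=0, b14=0, b15=1.
p1 = XOR of data positions {3,5,7,9,11,13,15} = 0⊕1⊕0⊕1⊕1⊕0⊕1 = 0
p2 = XOR of data positions {3,6,7,10,11,14,15} = 0⊕0⊕0⊕1⊕1⊕0⊕1 = 1
p4 = XOR of data positions {5,6,7,12,13,14,15} = 1⊕0⊕0⊕1⊕0⊕0⊕1 = 1
p8 = XOR of data positions {9,10,11,12,13,14,15} = 1⊕1⊕1⊕1⊕0⊕0⊕1 = 1
Codeword b1..b15 = 010110011111001

010110011111001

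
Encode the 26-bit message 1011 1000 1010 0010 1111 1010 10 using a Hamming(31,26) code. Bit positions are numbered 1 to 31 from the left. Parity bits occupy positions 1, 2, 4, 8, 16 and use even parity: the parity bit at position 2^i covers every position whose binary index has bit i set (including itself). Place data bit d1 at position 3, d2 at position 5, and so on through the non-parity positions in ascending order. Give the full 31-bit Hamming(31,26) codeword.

1011011010001010000101111101010

Place data bits at non-power-of-two positions: b3=1, b5=0, b6=1, b7=1, b9=1, b10=0, b11=0, b12=0, b13=1, b14=0, b15=1, b17=0, b18=0, b19=0, b20=1, b21=0, b22=1, b23=1, b24=1, b25=1, b26=1, b27=0, b28=1, b29=0, b30=1, b31=0.
p1 = XOR of data positions {3,5,7,9,11,13,15,17,19,21,23,25,27,29,31} = 1⊕0⊕1⊕1⊕0⊕1⊕1⊕0⊕0⊕0⊕1⊕1⊕0⊕0⊕0 = 1
p2 = XOR of data positions {3,6,7,10,11,14,15,18,19,22,23,26,27,30,31} = 1⊕1⊕1⊕0⊕0⊕0⊕1⊕0⊕0⊕1⊕1⊕1⊕0⊕1⊕0 = 0
p4 = XOR of data positions {5,6,7,12,13,14,15,20,21,22,23,28,29,30,31} = 0⊕1⊕1⊕0⊕1⊕0⊕1⊕1⊕0⊕1⊕1⊕1⊕0⊕1⊕0 = 1
p8 = XOR of data positions {9,10,11,12,13,14,15,24,25,26,27,28,29,30,31} = 1⊕0⊕0⊕0⊕1⊕0⊕1⊕1⊕1⊕1⊕0⊕1⊕0⊕1⊕0 = 0
p16 = XOR of data positions {17,18,19,20,21,22,23,24,25,26,27,28,29,30,31} = 0⊕0⊕0⊕1⊕0⊕1⊕1⊕1⊕1⊕1⊕0⊕1⊕0⊕1⊕0 = 0
Codeword b1..b31 = 1011011010001010000101111101010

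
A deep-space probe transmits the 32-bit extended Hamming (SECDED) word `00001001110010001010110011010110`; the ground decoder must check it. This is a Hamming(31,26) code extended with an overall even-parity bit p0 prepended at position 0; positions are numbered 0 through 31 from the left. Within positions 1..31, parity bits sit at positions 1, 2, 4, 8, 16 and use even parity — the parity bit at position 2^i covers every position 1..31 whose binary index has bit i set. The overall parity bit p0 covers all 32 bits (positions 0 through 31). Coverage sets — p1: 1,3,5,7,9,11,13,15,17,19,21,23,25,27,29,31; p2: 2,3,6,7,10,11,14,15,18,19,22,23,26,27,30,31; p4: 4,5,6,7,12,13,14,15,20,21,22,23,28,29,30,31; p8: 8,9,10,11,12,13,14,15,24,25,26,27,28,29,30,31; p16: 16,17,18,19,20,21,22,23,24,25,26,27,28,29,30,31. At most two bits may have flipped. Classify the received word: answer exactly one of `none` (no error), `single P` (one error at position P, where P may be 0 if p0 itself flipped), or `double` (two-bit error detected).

s1: b1⊕b3⊕b5⊕b7⊕b9⊕b11⊕b13⊕b15⊕b17⊕b19⊕b21⊕b23⊕b25⊕b27⊕b29⊕b31 = 0⊕0⊕0⊕1⊕1⊕0⊕0⊕0⊕0⊕0⊕1⊕0⊕1⊕1⊕1⊕0 = 0
s2: b2⊕b3⊕b6⊕b7⊕b10⊕b11⊕b14⊕b15⊕b18⊕b19⊕b22⊕b23⊕b26⊕b27⊕b30⊕b31 = 0⊕0⊕0⊕1⊕0⊕0⊕0⊕0⊕1⊕0⊕0⊕0⊕0⊕1⊕1⊕0 = 0
s4: b4⊕b5⊕b6⊕b7⊕b12⊕b13⊕b14⊕b15⊕b20⊕b21⊕b22⊕b23⊕b28⊕b29⊕b30⊕b31 = 1⊕0⊕0⊕1⊕1⊕0⊕0⊕0⊕1⊕1⊕0⊕0⊕0⊕1⊕1⊕0 = 1
s8: b8⊕b9⊕b10⊕b11⊕b12⊕b13⊕b14⊕b15⊕b24⊕b25⊕b26⊕b27⊕b28⊕b29⊕b30⊕b31 = 1⊕1⊕0⊕0⊕1⊕0⊕0⊕0⊕1⊕1⊕0⊕1⊕0⊕1⊕1⊕0 = 0
s16: b16⊕b17⊕b18⊕b19⊕b20⊕b21⊕b22⊕b23⊕b24⊕b25⊕b26⊕b27⊕b28⊕b29⊕b30⊕b31 = 1⊕0⊕1⊕0⊕1⊕1⊕0⊕0⊕1⊕1⊕0⊕1⊕0⊕1⊕1⊕0 = 1
Syndrome (s16...s1) = 10100 → position 20.
Overall parity (XOR of all 32 bits, including p0): 0⊕0⊕0⊕0⊕1⊕0⊕0⊕1⊕1⊕1⊕0⊕0⊕1⊕0⊕0⊕0⊕1⊕0⊕1⊕0⊕1⊕1⊕0⊕0⊕1⊕1⊕0⊕1⊕0⊕1⊕1⊕0 = 0
Overall=0, syndrome position=20 → double-bit error detected (uncorrectable).

double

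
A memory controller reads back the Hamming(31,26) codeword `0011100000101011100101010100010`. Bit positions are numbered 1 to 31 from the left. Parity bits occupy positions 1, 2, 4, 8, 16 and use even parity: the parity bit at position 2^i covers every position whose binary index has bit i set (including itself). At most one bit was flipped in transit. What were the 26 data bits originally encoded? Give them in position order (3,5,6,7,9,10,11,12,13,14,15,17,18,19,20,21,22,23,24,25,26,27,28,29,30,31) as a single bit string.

s1: b1⊕b3⊕b5⊕b7⊕b9⊕b11⊕b13⊕b15⊕b17⊕b19⊕b21⊕b23⊕b25⊕b27⊕b29⊕b31 = 0⊕1⊕1⊕0⊕0⊕1⊕1⊕1⊕1⊕0⊕0⊕0⊕0⊕0⊕0⊕0 = 0
s2: b2⊕b3⊕b6⊕b7⊕b10⊕b11⊕b14⊕b15⊕b18⊕b19⊕b22⊕b23⊕b26⊕b27⊕b30⊕b31 = 0⊕1⊕0⊕0⊕0⊕1⊕0⊕1⊕0⊕0⊕1⊕0⊕1⊕0⊕1⊕0 = 0
s4: b4⊕b5⊕b6⊕b7⊕b12⊕b13⊕b14⊕b15⊕b20⊕b21⊕b22⊕b23⊕b28⊕b29⊕b30⊕b31 = 1⊕1⊕0⊕0⊕0⊕1⊕0⊕1⊕1⊕0⊕1⊕0⊕0⊕0⊕1⊕0 = 1
s8: b8⊕b9⊕b10⊕b11⊕b12⊕b13⊕b14⊕b15⊕b24⊕b25⊕b26⊕b27⊕b28⊕b29⊕b30⊕b31 = 0⊕0⊕0⊕1⊕0⊕1⊕0⊕1⊕1⊕0⊕1⊕0⊕0⊕0⊕1⊕0 = 0
s16: b16⊕b17⊕b18⊕b19⊕b20⊕b21⊕b22⊕b23⊕b24⊕b25⊕b26⊕b27⊕b28⊕b29⊕b30⊕b31 = 1⊕1⊕0⊕0⊕1⊕0⊕1⊕0⊕1⊕0⊕1⊕0⊕0⊕0⊕1⊕0 = 1
Syndrome (s16...s1) = 10100 → position 20.
Flip bit 20: corrected codeword = 0011100000101011100001010100010
Data bits at positions 3,5,6,7,9,10,11,12,13,14,15,17,18,19,20,21,22,23,24,25,26,27,28,29,30,31: 11000010101100001010100010

11000010101100001010100010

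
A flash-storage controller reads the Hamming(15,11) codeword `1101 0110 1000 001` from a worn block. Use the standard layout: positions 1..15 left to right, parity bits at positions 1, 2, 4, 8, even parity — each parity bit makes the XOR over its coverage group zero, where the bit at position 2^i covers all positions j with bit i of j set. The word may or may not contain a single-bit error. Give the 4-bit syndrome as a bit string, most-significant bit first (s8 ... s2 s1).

0000

s1: b1⊕b3⊕b5⊕b7⊕b9⊕b11⊕b13⊕b15 = 1⊕0⊕0⊕1⊕1⊕0⊕0⊕1 = 0
s2: b2⊕b3⊕b6⊕b7⊕b10⊕b11⊕b14⊕b15 = 1⊕0⊕1⊕1⊕0⊕0⊕0⊕1 = 0
s4: b4⊕b5⊕b6⊕b7⊕b12⊕b13⊕b14⊕b15 = 1⊕0⊕1⊕1⊕0⊕0⊕0⊕1 = 0
s8: b8⊕b9⊕b10⊕b11⊕b12⊕b13⊕b14⊕b15 = 0⊕1⊕0⊕0⊕0⊕0⊕0⊕1 = 0
Syndrome (s8...s1) = 0000 → position 0 (no error).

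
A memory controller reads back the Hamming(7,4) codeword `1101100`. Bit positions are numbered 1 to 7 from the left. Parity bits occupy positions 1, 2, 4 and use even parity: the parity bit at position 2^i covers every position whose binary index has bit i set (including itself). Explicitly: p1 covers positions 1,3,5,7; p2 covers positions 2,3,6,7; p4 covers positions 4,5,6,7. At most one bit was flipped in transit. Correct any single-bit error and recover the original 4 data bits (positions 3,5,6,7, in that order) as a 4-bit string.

s1: b1⊕b3⊕b5⊕b7 = 1⊕0⊕1⊕0 = 0
s2: b2⊕b3⊕b6⊕b7 = 1⊕0⊕0⊕0 = 1
s4: b4⊕b5⊕b6⊕b7 = 1⊕1⊕0⊕0 = 0
Syndrome (s4...s1) = 010 → position 2.
Flip bit 2: corrected codeword = 1001100
Data bits at positions 3,5,6,7: 0100

0100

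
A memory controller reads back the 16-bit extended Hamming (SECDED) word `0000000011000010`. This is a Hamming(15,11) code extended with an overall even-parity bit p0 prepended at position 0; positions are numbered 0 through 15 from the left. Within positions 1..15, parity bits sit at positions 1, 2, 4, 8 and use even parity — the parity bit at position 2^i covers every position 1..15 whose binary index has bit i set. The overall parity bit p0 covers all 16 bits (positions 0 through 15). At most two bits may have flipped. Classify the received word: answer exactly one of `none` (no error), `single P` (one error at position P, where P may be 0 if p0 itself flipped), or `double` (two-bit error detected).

single 15

s1: b1⊕b3⊕b5⊕b7⊕b9⊕b11⊕b13⊕b15 = 0⊕0⊕0⊕0⊕1⊕0⊕0⊕0 = 1
s2: b2⊕b3⊕b6⊕b7⊕b10⊕b11⊕b14⊕b15 = 0⊕0⊕0⊕0⊕0⊕0⊕1⊕0 = 1
s4: b4⊕b5⊕b6⊕b7⊕b12⊕b13⊕b14⊕b15 = 0⊕0⊕0⊕0⊕0⊕0⊕1⊕0 = 1
s8: b8⊕b9⊕b10⊕b11⊕b12⊕b13⊕b14⊕b15 = 1⊕1⊕0⊕0⊕0⊕0⊕1⊕0 = 1
Syndrome (s8...s1) = 1111 → position 15.
Overall parity (XOR of all 16 bits, including p0): 0⊕0⊕0⊕0⊕0⊕0⊕0⊕0⊕1⊕1⊕0⊕0⊕0⊕0⊕1⊕0 = 1
Overall=1, syndrome position=15 → single-bit error at position 15.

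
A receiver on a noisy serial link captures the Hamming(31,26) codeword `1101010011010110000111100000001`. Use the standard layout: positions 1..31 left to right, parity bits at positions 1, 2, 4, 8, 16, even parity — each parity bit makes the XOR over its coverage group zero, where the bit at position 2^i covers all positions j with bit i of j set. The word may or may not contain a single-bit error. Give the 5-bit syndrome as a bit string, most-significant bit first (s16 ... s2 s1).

s1: b1⊕b3⊕b5⊕b7⊕b9⊕b11⊕b13⊕b15⊕b17⊕b19⊕b21⊕b23⊕b25⊕b27⊕b29⊕b31 = 1⊕0⊕0⊕0⊕1⊕0⊕0⊕1⊕0⊕0⊕1⊕1⊕0⊕0⊕0⊕1 = 0
s2: b2⊕b3⊕b6⊕b7⊕b10⊕b11⊕b14⊕b15⊕b18⊕b19⊕b22⊕b23⊕b26⊕b27⊕b30⊕b31 = 1⊕0⊕1⊕0⊕1⊕0⊕1⊕1⊕0⊕0⊕1⊕1⊕0⊕0⊕0⊕1 = 0
s4: b4⊕b5⊕b6⊕b7⊕b12⊕b13⊕b14⊕b15⊕b20⊕b21⊕b22⊕b23⊕b28⊕b29⊕b30⊕b31 = 1⊕0⊕1⊕0⊕1⊕0⊕1⊕1⊕1⊕1⊕1⊕1⊕0⊕0⊕0⊕1 = 0
s8: b8⊕b9⊕b10⊕b11⊕b12⊕b13⊕b14⊕b15⊕b24⊕b25⊕b26⊕b27⊕b28⊕b29⊕b30⊕b31 = 0⊕1⊕1⊕0⊕1⊕0⊕1⊕1⊕0⊕0⊕0⊕0⊕0⊕0⊕0⊕1 = 0
s16: b16⊕b17⊕b18⊕b19⊕b20⊕b21⊕b22⊕b23⊕b24⊕b25⊕b26⊕b27⊕b28⊕b29⊕b30⊕b31 = 0⊕0⊕0⊕0⊕1⊕1⊕1⊕1⊕0⊕0⊕0⊕0⊕0⊕0⊕0⊕1 = 1
Syndrome (s16...s1) = 10000 → position 16.

10000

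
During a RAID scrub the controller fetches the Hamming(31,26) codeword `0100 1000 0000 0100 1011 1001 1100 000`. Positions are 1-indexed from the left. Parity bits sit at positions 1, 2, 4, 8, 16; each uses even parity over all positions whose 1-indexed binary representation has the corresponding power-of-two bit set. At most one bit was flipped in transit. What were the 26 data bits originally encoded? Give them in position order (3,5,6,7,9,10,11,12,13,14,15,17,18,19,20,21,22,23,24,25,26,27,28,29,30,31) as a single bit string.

01000000010001110011100000

s1: b1⊕b3⊕b5⊕b7⊕b9⊕b11⊕b13⊕b15⊕b17⊕b19⊕b21⊕b23⊕b25⊕b27⊕b29⊕b31 = 0⊕0⊕1⊕0⊕0⊕0⊕0⊕0⊕1⊕1⊕1⊕0⊕1⊕0⊕0⊕0 = 1
s2: b2⊕b3⊕b6⊕b7⊕b10⊕b11⊕b14⊕b15⊕b18⊕b19⊕b22⊕b23⊕b26⊕b27⊕b30⊕b31 = 1⊕0⊕0⊕0⊕0⊕0⊕1⊕0⊕0⊕1⊕0⊕0⊕1⊕0⊕0⊕0 = 0
s4: b4⊕b5⊕b6⊕b7⊕b12⊕b13⊕b14⊕b15⊕b20⊕b21⊕b22⊕b23⊕b28⊕b29⊕b30⊕b31 = 0⊕1⊕0⊕0⊕0⊕0⊕1⊕0⊕1⊕1⊕0⊕0⊕0⊕0⊕0⊕0 = 0
s8: b8⊕b9⊕b10⊕b11⊕b12⊕b13⊕b14⊕b15⊕b24⊕b25⊕b26⊕b27⊕b28⊕b29⊕b30⊕b31 = 0⊕0⊕0⊕0⊕0⊕0⊕1⊕0⊕1⊕1⊕1⊕0⊕0⊕0⊕0⊕0 = 0
s16: b16⊕b17⊕b18⊕b19⊕b20⊕b21⊕b22⊕b23⊕b24⊕b25⊕b26⊕b27⊕b28⊕b29⊕b30⊕b31 = 0⊕1⊕0⊕1⊕1⊕1⊕0⊕0⊕1⊕1⊕1⊕0⊕0⊕0⊕0⊕0 = 1
Syndrome (s16...s1) = 10001 → position 17.
Flip bit 17: corrected codeword = 0100100000000100001110011100000
Data bits at positions 3,5,6,7,9,10,11,12,13,14,15,17,18,19,20,21,22,23,24,25,26,27,28,29,30,31: 01000000010001110011100000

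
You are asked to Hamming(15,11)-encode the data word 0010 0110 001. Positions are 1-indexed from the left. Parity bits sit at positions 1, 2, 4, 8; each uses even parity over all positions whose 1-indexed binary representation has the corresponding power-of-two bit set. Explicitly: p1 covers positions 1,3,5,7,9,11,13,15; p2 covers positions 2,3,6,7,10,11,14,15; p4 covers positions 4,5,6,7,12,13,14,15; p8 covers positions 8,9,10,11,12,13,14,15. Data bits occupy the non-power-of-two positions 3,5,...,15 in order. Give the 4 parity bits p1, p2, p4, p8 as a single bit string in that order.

0001

Place data bits at non-power-of-two positions: b3=0, b5=0, b6=1, b7=0, b9=0, b10=1, b11=1, b12=0, b13=0, b14=0, b15=1.
p1 = XOR of data positions {3,5,7,9,11,13,15} = 0⊕0⊕0⊕0⊕1⊕0⊕1 = 0
p2 = XOR of data positions {3,6,7,10,11,14,15} = 0⊕1⊕0⊕1⊕1⊕0⊕1 = 0
p4 = XOR of data positions {5,6,7,12,13,14,15} = 0⊕1⊕0⊕0⊕0⊕0⊕1 = 0
p8 = XOR of data positions {9,10,11,12,13,14,15} = 0⊕1⊕1⊕0⊕0⊕0⊕1 = 1
Parity bits p1,p2,p4,p8 = 0001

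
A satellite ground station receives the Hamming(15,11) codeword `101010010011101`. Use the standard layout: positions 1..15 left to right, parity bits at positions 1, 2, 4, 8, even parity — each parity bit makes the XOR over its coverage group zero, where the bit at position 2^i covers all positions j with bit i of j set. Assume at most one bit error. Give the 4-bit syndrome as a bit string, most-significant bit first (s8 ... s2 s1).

s1: b1⊕b3⊕b5⊕b7⊕b9⊕b11⊕b13⊕b15 = 1⊕1⊕1⊕0⊕0⊕1⊕1⊕1 = 0
s2: b2⊕b3⊕b6⊕b7⊕b10⊕b11⊕b14⊕b15 = 0⊕1⊕0⊕0⊕0⊕1⊕0⊕1 = 1
s4: b4⊕b5⊕b6⊕b7⊕b12⊕b13⊕b14⊕b15 = 0⊕1⊕0⊕0⊕1⊕1⊕0⊕1 = 0
s8: b8⊕b9⊕b10⊕b11⊕b12⊕b13⊕b14⊕b15 = 1⊕0⊕0⊕1⊕1⊕1⊕0⊕1 = 1
Syndrome (s8...s1) = 1010 → position 10.

1010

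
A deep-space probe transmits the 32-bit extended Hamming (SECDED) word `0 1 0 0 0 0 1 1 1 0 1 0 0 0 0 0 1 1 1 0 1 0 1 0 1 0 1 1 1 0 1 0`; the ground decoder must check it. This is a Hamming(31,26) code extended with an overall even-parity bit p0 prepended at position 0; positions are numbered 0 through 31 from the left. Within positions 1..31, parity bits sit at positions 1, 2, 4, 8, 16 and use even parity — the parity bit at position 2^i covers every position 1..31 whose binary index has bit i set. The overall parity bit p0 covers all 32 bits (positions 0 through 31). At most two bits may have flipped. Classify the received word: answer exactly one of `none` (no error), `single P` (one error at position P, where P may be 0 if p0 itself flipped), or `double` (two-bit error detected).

single 8

s1: b1⊕b3⊕b5⊕b7⊕b9⊕b11⊕b13⊕b15⊕b17⊕b19⊕b21⊕b23⊕b25⊕b27⊕b29⊕b31 = 1⊕0⊕0⊕1⊕0⊕0⊕0⊕0⊕1⊕0⊕0⊕0⊕0⊕1⊕0⊕0 = 0
s2: b2⊕b3⊕b6⊕b7⊕b10⊕b11⊕b14⊕b15⊕b18⊕b19⊕b22⊕b23⊕b26⊕b27⊕b30⊕b31 = 0⊕0⊕1⊕1⊕1⊕0⊕0⊕0⊕1⊕0⊕1⊕0⊕1⊕1⊕1⊕0 = 0
s4: b4⊕b5⊕b6⊕b7⊕b12⊕b13⊕b14⊕b15⊕b20⊕b21⊕b22⊕b23⊕b28⊕b29⊕b30⊕b31 = 0⊕0⊕1⊕1⊕0⊕0⊕0⊕0⊕1⊕0⊕1⊕0⊕1⊕0⊕1⊕0 = 0
s8: b8⊕b9⊕b10⊕b11⊕b12⊕b13⊕b14⊕b15⊕b24⊕b25⊕b26⊕b27⊕b28⊕b29⊕b30⊕b31 = 1⊕0⊕1⊕0⊕0⊕0⊕0⊕0⊕1⊕0⊕1⊕1⊕1⊕0⊕1⊕0 = 1
s16: b16⊕b17⊕b18⊕b19⊕b20⊕b21⊕b22⊕b23⊕b24⊕b25⊕b26⊕b27⊕b28⊕b29⊕b30⊕b31 = 1⊕1⊕1⊕0⊕1⊕0⊕1⊕0⊕1⊕0⊕1⊕1⊕1⊕0⊕1⊕0 = 0
Syndrome (s16...s1) = 01000 → position 8.
Overall parity (XOR of all 32 bits, including p0): 0⊕1⊕0⊕0⊕0⊕0⊕1⊕1⊕1⊕0⊕1⊕0⊕0⊕0⊕0⊕0⊕1⊕1⊕1⊕0⊕1⊕0⊕1⊕0⊕1⊕0⊕1⊕1⊕1⊕0⊕1⊕0 = 1
Overall=1, syndrome position=8 → single-bit error at position 8.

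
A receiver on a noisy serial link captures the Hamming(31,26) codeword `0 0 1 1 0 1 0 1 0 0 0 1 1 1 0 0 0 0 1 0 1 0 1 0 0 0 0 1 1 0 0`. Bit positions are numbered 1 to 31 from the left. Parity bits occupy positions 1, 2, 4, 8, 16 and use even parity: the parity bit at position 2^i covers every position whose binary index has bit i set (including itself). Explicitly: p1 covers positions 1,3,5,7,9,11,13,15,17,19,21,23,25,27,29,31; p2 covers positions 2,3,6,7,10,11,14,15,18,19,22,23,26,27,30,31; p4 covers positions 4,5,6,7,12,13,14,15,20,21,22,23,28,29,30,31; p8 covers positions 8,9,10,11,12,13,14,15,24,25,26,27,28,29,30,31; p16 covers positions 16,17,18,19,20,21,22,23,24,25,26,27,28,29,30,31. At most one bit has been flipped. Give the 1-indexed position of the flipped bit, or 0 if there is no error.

22

s1: b1⊕b3⊕b5⊕b7⊕b9⊕b11⊕b13⊕b15⊕b17⊕b19⊕b21⊕b23⊕b25⊕b27⊕b29⊕b31 = 0⊕1⊕0⊕0⊕0⊕0⊕1⊕0⊕0⊕1⊕1⊕1⊕0⊕0⊕1⊕0 = 0
s2: b2⊕b3⊕b6⊕b7⊕b10⊕b11⊕b14⊕b15⊕b18⊕b19⊕b22⊕b23⊕b26⊕b27⊕b30⊕b31 = 0⊕1⊕1⊕0⊕0⊕0⊕1⊕0⊕0⊕1⊕0⊕1⊕0⊕0⊕0⊕0 = 1
s4: b4⊕b5⊕b6⊕b7⊕b12⊕b13⊕b14⊕b15⊕b20⊕b21⊕b22⊕b23⊕b28⊕b29⊕b30⊕b31 = 1⊕0⊕1⊕0⊕1⊕1⊕1⊕0⊕0⊕1⊕0⊕1⊕1⊕1⊕0⊕0 = 1
s8: b8⊕b9⊕b10⊕b11⊕b12⊕b13⊕b14⊕b15⊕b24⊕b25⊕b26⊕b27⊕b28⊕b29⊕b30⊕b31 = 1⊕0⊕0⊕0⊕1⊕1⊕1⊕0⊕0⊕0⊕0⊕0⊕1⊕1⊕0⊕0 = 0
s16: b16⊕b17⊕b18⊕b19⊕b20⊕b21⊕b22⊕b23⊕b24⊕b25⊕b26⊕b27⊕b28⊕b29⊕b30⊕b31 = 0⊕0⊕0⊕1⊕0⊕1⊕0⊕1⊕0⊕0⊕0⊕0⊕1⊕1⊕0⊕0 = 1
Syndrome (s16...s1) = 10110 → position 22.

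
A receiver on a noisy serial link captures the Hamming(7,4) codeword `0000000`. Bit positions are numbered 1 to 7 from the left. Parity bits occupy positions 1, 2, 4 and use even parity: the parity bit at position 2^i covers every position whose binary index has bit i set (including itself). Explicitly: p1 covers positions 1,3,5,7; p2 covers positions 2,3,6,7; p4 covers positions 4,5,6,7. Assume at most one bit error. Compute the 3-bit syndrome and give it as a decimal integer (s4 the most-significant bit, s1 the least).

0

s1: b1⊕b3⊕b5⊕b7 = 0⊕0⊕0⊕0 = 0
s2: b2⊕b3⊕b6⊕b7 = 0⊕0⊕0⊕0 = 0
s4: b4⊕b5⊕b6⊕b7 = 0⊕0⊕0⊕0 = 0
Syndrome (s4...s1) = 000 → position 0 (no error).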